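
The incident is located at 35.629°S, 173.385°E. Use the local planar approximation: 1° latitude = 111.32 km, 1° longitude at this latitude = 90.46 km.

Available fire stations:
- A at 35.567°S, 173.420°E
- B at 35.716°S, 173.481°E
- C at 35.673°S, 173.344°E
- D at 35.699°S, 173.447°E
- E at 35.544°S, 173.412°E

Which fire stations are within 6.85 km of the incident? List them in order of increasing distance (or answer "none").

Distances from 35.629°S, 173.385°E:
A: √((0.062·111.32)² + (0.035·90.46)²) = √(47.63540 + 10.02419) = 7.593 km
B: √((-0.087·111.32)² + (0.096·90.46)²) = √(93.79613 + 75.41463) = 13.008 km
C: √((-0.044·111.32)² + (-0.041·90.46)²) = √(23.99119 + 13.75564) = 6.144 km
D: √((-0.070·111.32)² + (0.062·90.46)²) = √(60.72150 + 31.45550) = 9.601 km
E: √((0.085·111.32)² + (0.027·90.46)²) = √(89.53323 + 5.96542) = 9.772 km
Threshold 6.85 km: C (6.144 km) is within range.

C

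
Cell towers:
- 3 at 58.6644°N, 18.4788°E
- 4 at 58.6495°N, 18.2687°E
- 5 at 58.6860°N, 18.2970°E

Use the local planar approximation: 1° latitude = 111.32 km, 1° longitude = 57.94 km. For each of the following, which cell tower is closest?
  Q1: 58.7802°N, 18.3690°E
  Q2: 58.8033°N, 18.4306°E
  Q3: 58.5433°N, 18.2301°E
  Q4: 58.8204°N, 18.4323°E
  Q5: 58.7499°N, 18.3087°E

Q1→5; Q2→5; Q3→4; Q4→5; Q5→5

Q1 at 58.7802°N, 18.3690°E:
  3: √((-0.1158·111.32)² + (0.1098·57.94)²) = √(166.174168 + 40.472652) = 14.3752 km
  4: √((-0.1307·111.32)² + (-0.1003·57.94)²) = √(211.688649 + 33.772161) = 15.6672 km
  5: √((-0.0942·111.32)² + (-0.0720·57.94)²) = √(109.963410 + 17.402914) = 11.2857 km
  → nearest: 5 (11.2857 km)
Q2 at 58.8033°N, 18.4306°E:
  3: √((-0.1389·111.32)² + (0.0482·57.94)²) = √(239.084206 + 7.799218) = 15.7125 km
  4: √((-0.1538·111.32)² + (-0.1619·57.94)²) = √(293.129189 + 87.993518) = 19.5224 km
  5: √((-0.1173·111.32)² + (-0.1336·57.94)²) = √(170.507081 + 59.919737) = 15.1798 km
  → nearest: 5 (15.1798 km)
Q3 at 58.5433°N, 18.2301°E:
  3: √((0.1211·111.32)² + (0.2487·57.94)²) = √(181.733371 + 207.638820) = 19.7325 km
  4: √((0.1062·111.32)² + (0.0386·57.94)²) = √(139.764035 + 5.001861) = 12.0319 km
  5: √((0.1427·111.32)² + (0.0669·57.94)²) = √(252.344789 + 15.024818) = 16.3514 km
  → nearest: 4 (12.0319 km)
Q4 at 58.8204°N, 18.4323°E:
  3: √((-0.1560·111.32)² + (0.0465·57.94)²) = √(301.575177 + 7.258768) = 17.5737 km
  4: √((-0.1709·111.32)² + (-0.1636·57.94)²) = √(361.934949 + 89.851138) = 21.2553 km
  5: √((-0.1344·111.32)² + (-0.1353·57.94)²) = √(223.843729 + 61.454342) = 16.8908 km
  → nearest: 5 (16.8908 km)
Q5 at 58.7499°N, 18.3087°E:
  3: √((-0.0855·111.32)² + (0.1701·57.94)²) = √(90.589659 + 97.132733) = 13.7012 km
  4: √((-0.1004·111.32)² + (-0.0400·57.94)²) = √(124.914778 + 5.371270) = 11.4143 km
  5: √((-0.0639·111.32)² + (-0.0117·57.94)²) = √(50.599720 + 0.459546) = 7.1456 km
  → nearest: 5 (7.1456 km)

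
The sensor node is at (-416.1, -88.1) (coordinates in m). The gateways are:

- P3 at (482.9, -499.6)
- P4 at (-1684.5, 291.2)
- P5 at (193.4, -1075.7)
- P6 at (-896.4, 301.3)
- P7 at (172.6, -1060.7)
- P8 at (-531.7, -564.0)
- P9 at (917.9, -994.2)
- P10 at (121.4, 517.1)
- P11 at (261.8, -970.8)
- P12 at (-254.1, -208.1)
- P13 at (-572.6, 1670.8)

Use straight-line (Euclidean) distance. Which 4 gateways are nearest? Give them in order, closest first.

P12, P8, P6, P10

Distances from (-416.1, -88.1):
P3: 988.7 m
P4: 1323.9 m
P5: 1160.5 m
P6: 618.3 m
P7: 1136.9 m
P8: 489.7 m
P9: 1612.6 m
P10: 809.4 m
P11: 1113.0 m
P12: 201.6 m
P13: 1765.8 m
Sorted: P12 (201.6 m) < P8 (489.7 m) < P6 (618.3 m) < P10 (809.4 m) < P3 (988.7 m) < P11 (1113.0 m) < …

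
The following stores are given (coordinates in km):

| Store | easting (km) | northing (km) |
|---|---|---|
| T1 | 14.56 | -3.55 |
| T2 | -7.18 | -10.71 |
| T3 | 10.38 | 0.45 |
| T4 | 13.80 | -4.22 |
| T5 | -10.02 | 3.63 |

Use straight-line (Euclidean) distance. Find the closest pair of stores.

Pairwise distances:
T1–T2: √((-21.74)² + (-7.16)²) = √(472.62760 + 51.26560) = 22.889 km
T1–T3: √((-4.18)² + (4.00)²) = √(17.47240 + 16.00000) = 5.786 km
T1–T4: √((-0.76)² + (-0.67)²) = √(0.57760 + 0.44890) = 1.013 km
T1–T5: √((-24.58)² + (7.18)²) = √(604.17640 + 51.55240) = 25.607 km
T2–T3: √((17.56)² + (11.16)²) = √(308.35360 + 124.54560) = 20.806 km
T2–T4: √((20.98)² + (6.49)²) = √(440.16040 + 42.12010) = 21.961 km
T2–T5: √((-2.84)² + (14.34)²) = √(8.06560 + 205.63560) = 14.619 km
T3–T4: √((3.42)² + (-4.67)²) = √(11.69640 + 21.80890) = 5.788 km
T3–T5: √((-20.40)² + (3.18)²) = √(416.16000 + 10.11240) = 20.646 km
T4–T5: √((-23.82)² + (7.85)²) = √(567.39240 + 61.62250) = 25.080 km
Closest pair: T1–T4 at 1.013 km.

T1 and T4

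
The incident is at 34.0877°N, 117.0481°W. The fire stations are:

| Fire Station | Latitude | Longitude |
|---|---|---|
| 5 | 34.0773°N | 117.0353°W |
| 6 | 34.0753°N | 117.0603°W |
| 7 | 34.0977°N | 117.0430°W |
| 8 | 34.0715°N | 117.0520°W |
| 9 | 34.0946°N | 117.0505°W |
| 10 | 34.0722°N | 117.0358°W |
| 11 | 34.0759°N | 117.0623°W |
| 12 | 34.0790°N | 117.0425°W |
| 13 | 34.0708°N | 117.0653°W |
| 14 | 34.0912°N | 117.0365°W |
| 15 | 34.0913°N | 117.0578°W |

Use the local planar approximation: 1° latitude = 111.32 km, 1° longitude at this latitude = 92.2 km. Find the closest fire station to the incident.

9

Distances from 34.0877°N, 117.0481°W:
5: √((-0.0104·111.32)² + (0.0128·92.2)²) = √(1.340334 + 1.392778) = 1.6532 km
6: √((-0.0124·111.32)² + (-0.0122·92.2)²) = √(1.905416 + 1.265265) = 1.7806 km
7: √((0.0100·111.32)² + (0.0051·92.2)²) = √(1.239214 + 0.221107) = 1.2084 km
8: √((-0.0162·111.32)² + (-0.0039·92.2)²) = √(3.252194 + 0.129298) = 1.8389 km
9: √((0.0069·111.32)² + (-0.0024·92.2)²) = √(0.589990 + 0.048965) = 0.7993 km
10: √((-0.0155·111.32)² + (0.0123·92.2)²) = √(2.977212 + 1.286092) = 2.0648 km
11: √((-0.0118·111.32)² + (-0.0142·92.2)²) = √(1.725482 + 1.714109) = 1.8546 km
12: √((-0.0087·111.32)² + (0.0056·92.2)²) = √(0.937961 + 0.266586) = 1.0975 km
13: √((-0.0169·111.32)² + (-0.0172·92.2)²) = √(3.539320 + 2.514889) = 2.4605 km
14: √((0.0035·111.32)² + (0.0116·92.2)²) = √(0.151804 + 1.143873) = 1.1383 km
15: √((0.0036·111.32)² + (-0.0097·92.2)²) = √(0.160602 + 0.799844) = 0.9800 km
Minimum: 9 at 0.7993 km.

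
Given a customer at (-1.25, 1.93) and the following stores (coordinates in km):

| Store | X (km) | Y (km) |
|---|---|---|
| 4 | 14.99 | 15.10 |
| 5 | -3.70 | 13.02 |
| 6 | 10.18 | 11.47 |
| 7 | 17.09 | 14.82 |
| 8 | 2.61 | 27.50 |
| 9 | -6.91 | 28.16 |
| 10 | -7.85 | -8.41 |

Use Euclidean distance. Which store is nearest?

Distances from (-1.25, 1.93):
4: 20.91 km
5: 11.36 km
6: 14.89 km
7: 22.42 km
8: 25.86 km
9: 26.83 km
10: 12.27 km
Minimum: 5 at 11.36 km.

5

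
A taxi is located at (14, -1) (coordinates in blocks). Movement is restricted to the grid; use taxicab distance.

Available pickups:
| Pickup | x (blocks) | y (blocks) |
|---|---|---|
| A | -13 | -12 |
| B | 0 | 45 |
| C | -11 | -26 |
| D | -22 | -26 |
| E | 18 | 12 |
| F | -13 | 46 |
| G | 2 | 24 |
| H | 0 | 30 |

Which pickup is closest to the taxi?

Distances from (14, -1):
A: 38 blocks
B: 60 blocks
C: 50 blocks
D: 61 blocks
E: 17 blocks
F: 74 blocks
G: 37 blocks
H: 45 blocks
Minimum: E at 17 blocks.

E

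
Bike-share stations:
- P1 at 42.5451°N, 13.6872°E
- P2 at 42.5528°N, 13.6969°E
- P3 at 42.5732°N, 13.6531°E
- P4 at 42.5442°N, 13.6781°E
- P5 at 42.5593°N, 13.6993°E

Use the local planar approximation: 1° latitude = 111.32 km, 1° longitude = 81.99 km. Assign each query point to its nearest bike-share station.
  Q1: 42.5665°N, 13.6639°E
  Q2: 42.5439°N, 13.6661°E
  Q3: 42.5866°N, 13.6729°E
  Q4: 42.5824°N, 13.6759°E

Q1→P3; Q2→P4; Q3→P3; Q4→P3

Q1 at 42.5665°N, 13.6639°E:
  P1: 3.0536 km
  P2: 3.1059 km
  P3: 1.1577 km
  P4: 2.7419 km
  P5: 3.0111 km
  → nearest: P3 (1.1577 km)
Q2 at 42.5439°N, 13.6661°E:
  P1: 1.7351 km
  P2: 2.7127 km
  P3: 3.4314 km
  P4: 0.9844 km
  P5: 3.2169 km
  → nearest: P4 (0.9844 km)
Q3 at 42.5866°N, 13.6729°E:
  P1: 4.7662 km
  P2: 4.2461 km
  P3: 2.2047 km
  P4: 4.7392 km
  P5: 3.7311 km
  → nearest: P3 (2.2047 km)
Q4 at 42.5824°N, 13.6759°E:
  P1: 4.2543 km
  P2: 3.7178 km
  P3: 2.1315 km
  P4: 4.2562 km
  P5: 3.2083 km
  → nearest: P3 (2.1315 km)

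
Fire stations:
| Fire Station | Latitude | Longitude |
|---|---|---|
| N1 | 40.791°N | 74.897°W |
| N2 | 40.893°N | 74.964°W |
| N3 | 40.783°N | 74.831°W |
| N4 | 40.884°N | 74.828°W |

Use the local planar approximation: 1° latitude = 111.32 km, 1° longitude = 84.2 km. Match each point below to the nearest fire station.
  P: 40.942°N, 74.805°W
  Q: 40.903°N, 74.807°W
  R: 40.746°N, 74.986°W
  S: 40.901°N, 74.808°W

P→N4; Q→N4; R→N1; S→N4

P at 40.942°N, 74.805°W:
  N1: 18.508 km
  N2: 14.456 km
  N3: 17.835 km
  N4: 6.741 km
  → nearest: N4 (6.741 km)
Q at 40.903°N, 74.807°W:
  N1: 14.590 km
  N2: 13.266 km
  N3: 13.510 km
  N4: 2.757 km
  → nearest: N4 (2.757 km)
R at 40.746°N, 74.986°W:
  N1: 9.014 km
  N2: 16.469 km
  N3: 13.686 km
  N4: 20.322 km
  → nearest: N1 (9.014 km)
S at 40.901°N, 74.808°W:
  N1: 14.356 km
  N2: 13.165 km
  N3: 13.278 km
  N4: 2.533 km
  → nearest: N4 (2.533 km)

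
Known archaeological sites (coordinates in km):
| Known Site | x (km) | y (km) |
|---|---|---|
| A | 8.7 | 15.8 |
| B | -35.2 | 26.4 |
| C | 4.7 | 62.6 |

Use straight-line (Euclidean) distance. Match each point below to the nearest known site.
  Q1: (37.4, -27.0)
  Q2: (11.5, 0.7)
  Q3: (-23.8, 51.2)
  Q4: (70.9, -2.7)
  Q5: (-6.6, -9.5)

Q1→A; Q2→A; Q3→B; Q4→A; Q5→A

Q1 at (37.4, -27.0):
  A: √((-28.7)² + (42.8)²) = √(823.690 + 1831.840) = 51.5 km
  B: √((-72.6)² + (53.4)²) = √(5270.760 + 2851.560) = 90.1 km
  C: √((-32.7)² + (89.6)²) = √(1069.290 + 8028.160) = 95.4 km
  → nearest: A (51.5 km)
Q2 at (11.5, 0.7):
  A: √((-2.8)² + (15.1)²) = √(7.840 + 228.010) = 15.4 km
  B: √((-46.7)² + (25.7)²) = √(2180.890 + 660.490) = 53.3 km
  C: √((-6.8)² + (61.9)²) = √(46.240 + 3831.610) = 62.3 km
  → nearest: A (15.4 km)
Q3 at (-23.8, 51.2):
  A: √((32.5)² + (-35.4)²) = √(1056.250 + 1253.160) = 48.1 km
  B: √((-11.4)² + (-24.8)²) = √(129.960 + 615.040) = 27.3 km
  C: √((28.5)² + (11.4)²) = √(812.250 + 129.960) = 30.7 km
  → nearest: B (27.3 km)
Q4 at (70.9, -2.7):
  A: √((-62.2)² + (18.5)²) = √(3868.840 + 342.250) = 64.9 km
  B: √((-106.1)² + (29.1)²) = √(11257.210 + 846.810) = 110.0 km
  C: √((-66.2)² + (65.3)²) = √(4382.440 + 4264.090) = 93.0 km
  → nearest: A (64.9 km)
Q5 at (-6.6, -9.5):
  A: √((15.3)² + (25.3)²) = √(234.090 + 640.090) = 29.6 km
  B: √((-28.6)² + (35.9)²) = √(817.960 + 1288.810) = 45.9 km
  C: √((11.3)² + (72.1)²) = √(127.690 + 5198.410) = 73.0 km
  → nearest: A (29.6 km)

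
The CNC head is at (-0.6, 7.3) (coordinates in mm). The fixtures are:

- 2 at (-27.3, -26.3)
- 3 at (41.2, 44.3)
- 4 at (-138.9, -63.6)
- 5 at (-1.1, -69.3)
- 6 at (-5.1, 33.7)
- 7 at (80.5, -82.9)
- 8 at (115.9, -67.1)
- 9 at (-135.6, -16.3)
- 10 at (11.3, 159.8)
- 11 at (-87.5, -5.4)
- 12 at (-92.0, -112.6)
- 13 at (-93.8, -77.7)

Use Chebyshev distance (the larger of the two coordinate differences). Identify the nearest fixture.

Distances from (-0.6, 7.3):
2: max(|-26.7|, |-33.6|) = 33.6 mm
3: max(|41.8|, |37.0|) = 41.8 mm
4: max(|-138.3|, |-70.9|) = 138.3 mm
5: max(|-0.5|, |-76.6|) = 76.6 mm
6: max(|-4.5|, |26.4|) = 26.4 mm
7: max(|81.1|, |-90.2|) = 90.2 mm
8: max(|116.5|, |-74.4|) = 116.5 mm
9: max(|-135.0|, |-23.6|) = 135.0 mm
10: max(|11.9|, |152.5|) = 152.5 mm
11: max(|-86.9|, |-12.7|) = 86.9 mm
12: max(|-91.4|, |-119.9|) = 119.9 mm
13: max(|-93.2|, |-85.0|) = 93.2 mm
Minimum: 6 at 26.4 mm.

6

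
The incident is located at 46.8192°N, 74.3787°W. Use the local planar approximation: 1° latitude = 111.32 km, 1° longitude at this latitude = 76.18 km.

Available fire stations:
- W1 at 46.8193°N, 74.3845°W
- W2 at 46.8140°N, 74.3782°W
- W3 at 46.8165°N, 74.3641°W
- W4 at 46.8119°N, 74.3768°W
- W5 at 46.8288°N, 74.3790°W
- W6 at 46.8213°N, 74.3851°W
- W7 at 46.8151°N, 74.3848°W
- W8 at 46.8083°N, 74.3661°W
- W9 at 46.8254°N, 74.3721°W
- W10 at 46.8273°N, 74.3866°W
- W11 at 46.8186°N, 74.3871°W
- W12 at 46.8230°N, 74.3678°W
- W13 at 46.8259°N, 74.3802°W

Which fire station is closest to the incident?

W1

Distances from 46.8192°N, 74.3787°W:
W1: √((0.0001·111.32)² + (-0.0058·76.18)²) = √(0.000124 + 0.195226) = 0.4420 km
W2: √((-0.0052·111.32)² + (0.0005·76.18)²) = √(0.335084 + 0.001451) = 0.5801 km
W3: √((-0.0027·111.32)² + (0.0146·76.18)²) = √(0.090339 + 1.237051) = 1.1521 km
W4: √((-0.0073·111.32)² + (0.0019·76.18)²) = √(0.660377 + 0.020950) = 0.8254 km
W5: √((0.0096·111.32)² + (-0.0003·76.18)²) = √(1.142060 + 0.000522) = 1.0689 km
W6: √((0.0021·111.32)² + (-0.0064·76.18)²) = √(0.054649 + 0.237707) = 0.5407 km
W7: √((-0.0041·111.32)² + (-0.0061·76.18)²) = √(0.208312 + 0.215944) = 0.6513 km
W8: √((-0.0109·111.32)² + (0.0126·76.18)²) = √(1.472310 + 0.921347) = 1.5471 km
W9: √((0.0062·111.32)² + (0.0066·76.18)²) = √(0.476354 + 0.252796) = 0.8539 km
W10: √((0.0081·111.32)² + (-0.0079·76.18)²) = √(0.813048 + 0.362190) = 1.0841 km
W11: √((-0.0006·111.32)² + (-0.0084·76.18)²) = √(0.004461 + 0.409487) = 0.6434 km
W12: √((0.0038·111.32)² + (0.0109·76.18)²) = √(0.178943 + 0.689501) = 0.9319 km
W13: √((0.0067·111.32)² + (-0.0015·76.18)²) = √(0.556283 + 0.013058) = 0.7545 km
Minimum: W1 at 0.4420 km.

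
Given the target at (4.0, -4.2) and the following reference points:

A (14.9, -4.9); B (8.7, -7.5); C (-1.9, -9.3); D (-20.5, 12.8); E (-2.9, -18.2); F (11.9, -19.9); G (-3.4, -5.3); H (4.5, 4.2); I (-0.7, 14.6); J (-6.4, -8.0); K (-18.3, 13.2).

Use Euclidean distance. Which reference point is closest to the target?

B

Distances from (4.0, -4.2):
A: √((10.9)² + (-0.7)²) = √(118.810 + 0.490) = 10.9
B: √((4.7)² + (-3.3)²) = √(22.090 + 10.890) = 5.7
C: √((-5.9)² + (-5.1)²) = √(34.810 + 26.010) = 7.8
D: √((-24.5)² + (17.0)²) = √(600.250 + 289.000) = 29.8
E: √((-6.9)² + (-14.0)²) = √(47.610 + 196.000) = 15.6
F: √((7.9)² + (-15.7)²) = √(62.410 + 246.490) = 17.6
G: √((-7.4)² + (-1.1)²) = √(54.760 + 1.210) = 7.5
H: √((0.5)² + (8.4)²) = √(0.250 + 70.560) = 8.4
I: √((-4.7)² + (18.8)²) = √(22.090 + 353.440) = 19.4
J: √((-10.4)² + (-3.8)²) = √(108.160 + 14.440) = 11.1
K: √((-22.3)² + (17.4)²) = √(497.290 + 302.760) = 28.3
Minimum: B at 5.7.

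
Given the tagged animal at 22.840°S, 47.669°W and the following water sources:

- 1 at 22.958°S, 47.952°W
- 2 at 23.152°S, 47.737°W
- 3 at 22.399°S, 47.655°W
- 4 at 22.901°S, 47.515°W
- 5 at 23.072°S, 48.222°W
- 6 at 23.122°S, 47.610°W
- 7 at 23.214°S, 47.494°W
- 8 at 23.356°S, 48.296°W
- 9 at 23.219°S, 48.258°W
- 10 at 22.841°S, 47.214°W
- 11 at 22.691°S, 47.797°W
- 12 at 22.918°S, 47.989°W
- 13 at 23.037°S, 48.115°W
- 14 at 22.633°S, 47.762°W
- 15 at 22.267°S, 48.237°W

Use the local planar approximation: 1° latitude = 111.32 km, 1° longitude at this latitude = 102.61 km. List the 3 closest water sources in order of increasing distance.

4, 11, 14

Distances from 22.840°S, 47.669°W:
1: 31.871 km
2: 35.426 km
3: 49.113 km
4: 17.199 km
5: 62.344 km
6: 31.971 km
7: 45.341 km
8: 86.248 km
9: 73.707 km
10: 46.688 km
11: 21.157 km
12: 33.964 km
13: 50.747 km
14: 24.941 km
15: 86.403 km
Sorted: 4 (17.199 km) < 11 (21.157 km) < 14 (24.941 km) < 1 (31.871 km) < 6 (31.971 km) < …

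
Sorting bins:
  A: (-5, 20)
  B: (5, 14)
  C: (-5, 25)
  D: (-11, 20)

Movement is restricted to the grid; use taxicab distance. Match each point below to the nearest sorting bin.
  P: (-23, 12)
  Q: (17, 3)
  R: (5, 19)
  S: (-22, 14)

P at (-23, 12):
  A: 26
  B: 30
  C: 31
  D: 20
  → nearest: D (20)
Q at (17, 3):
  A: 39
  B: 23
  C: 44
  D: 45
  → nearest: B (23)
R at (5, 19):
  A: 11
  B: 5
  C: 16
  D: 17
  → nearest: B (5)
S at (-22, 14):
  A: 23
  B: 27
  C: 28
  D: 17
  → nearest: D (17)

P→D; Q→B; R→B; S→D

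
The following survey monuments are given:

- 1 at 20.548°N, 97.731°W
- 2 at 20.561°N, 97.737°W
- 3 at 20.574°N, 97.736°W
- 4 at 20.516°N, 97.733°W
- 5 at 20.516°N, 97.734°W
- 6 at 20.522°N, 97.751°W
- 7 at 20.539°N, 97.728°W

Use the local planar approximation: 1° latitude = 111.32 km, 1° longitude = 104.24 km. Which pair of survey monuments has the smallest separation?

4 and 5

Pairwise distances:
1–2: 1.577 km
1–3: 2.941 km
1–4: 3.568 km
1–5: 3.576 km
1–6: 3.567 km
1–7: 1.050 km
2–3: 1.451 km
2–4: 5.027 km
2–5: 5.019 km
2–6: 4.580 km
2–7: 2.623 km
3–4: 6.464 km
3–5: 6.460 km
3–6: 5.996 km
3–7: 3.984 km
4–5: 0.104 km
4–6: 1.992 km
4–7: 2.613 km
5–6: 1.894 km
5–7: 2.636 km
6–7: 3.054 km
Closest pair: 4–5 at 0.104 km.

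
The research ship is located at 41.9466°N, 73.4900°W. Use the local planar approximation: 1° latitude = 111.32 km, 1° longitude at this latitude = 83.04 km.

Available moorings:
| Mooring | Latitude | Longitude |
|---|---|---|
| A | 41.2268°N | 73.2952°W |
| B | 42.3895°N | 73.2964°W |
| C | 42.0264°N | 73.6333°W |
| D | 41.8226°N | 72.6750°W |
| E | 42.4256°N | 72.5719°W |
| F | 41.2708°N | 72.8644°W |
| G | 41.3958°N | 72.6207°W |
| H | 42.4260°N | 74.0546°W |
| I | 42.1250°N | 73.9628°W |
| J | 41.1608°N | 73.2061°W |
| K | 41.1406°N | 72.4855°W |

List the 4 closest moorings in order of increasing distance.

C, I, B, D

Distances from 41.9466°N, 73.4900°W:
A: √((-0.7198·111.32)² + (0.1948·83.04)²) = √(6420.518179 + 261.669188) = 81.7446 km
B: √((0.4429·111.32)² + (0.1936·83.04)²) = √(2430.847734 + 258.455267) = 51.8585 km
C: √((0.0798·111.32)² + (-0.1433·83.04)²) = √(78.913658 + 141.601242) = 14.8497 km
D: √((-0.1240·111.32)² + (0.8150·83.04)²) = √(190.541582 + 4580.257542) = 69.0710 km
E: √((0.4790·111.32)² + (0.9181·83.04)²) = √(2843.265544 + 5812.388780) = 93.0358 km
F: √((-0.6758·111.32)² + (0.6256·83.04)²) = √(5659.561326 + 2698.784214) = 91.4240 km
G: √((-0.5508·111.32)² + (0.8693·83.04)²) = √(3759.536092 + 5210.915614) = 94.7125 km
H: √((0.4794·111.32)² + (-0.5646·83.04)²) = √(2848.016196 + 2198.145463) = 71.0363 km
I: √((0.1784·111.32)² + (-0.4728·83.04)²) = √(394.399264 + 1541.450620) = 43.9983 km
J: √((-0.7858·111.32)² + (0.2839·83.04)²) = √(7651.920412 + 555.783265) = 90.5964 km
K: √((-0.8060·111.32)² + (1.0045·83.04)²) = √(8050.381820 + 6957.842011) = 122.5081 km
Sorted: C (14.8497 km) < I (43.9983 km) < B (51.8585 km) < D (69.0710 km) < H (71.0363 km) < A (81.7446 km) < …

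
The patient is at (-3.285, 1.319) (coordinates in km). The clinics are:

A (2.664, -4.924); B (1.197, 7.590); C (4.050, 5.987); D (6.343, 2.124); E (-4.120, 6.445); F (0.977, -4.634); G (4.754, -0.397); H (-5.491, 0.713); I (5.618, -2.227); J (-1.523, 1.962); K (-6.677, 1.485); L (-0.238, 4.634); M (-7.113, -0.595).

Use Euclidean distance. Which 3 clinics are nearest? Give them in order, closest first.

Distances from (-3.285, 1.319):
A: √((5.949)² + (-6.243)²) = √(35.39060 + 38.97505) = 8.624 km
B: √((4.482)² + (6.271)²) = √(20.08832 + 39.32544) = 7.708 km
C: √((7.335)² + (4.668)²) = √(53.80222 + 21.79022) = 8.694 km
D: √((9.628)² + (0.805)²) = √(92.69838 + 0.64803) = 9.662 km
E: √((-0.835)² + (5.126)²) = √(0.69722 + 26.27588) = 5.194 km
F: √((4.262)² + (-5.953)²) = √(18.16464 + 35.43821) = 7.321 km
G: √((8.039)² + (-1.716)²) = √(64.62552 + 2.94466) = 8.220 km
H: √((-2.206)² + (-0.606)²) = √(4.86644 + 0.36724) = 2.288 km
I: √((8.903)² + (-3.546)²) = √(79.26341 + 12.57412) = 9.583 km
J: √((1.762)² + (0.643)²) = √(3.10464 + 0.41345) = 1.876 km
K: √((-3.392)² + (0.166)²) = √(11.50566 + 0.02756) = 3.396 km
L: √((3.047)² + (3.315)²) = √(9.28421 + 10.98923) = 4.503 km
M: √((-3.828)² + (-1.914)²) = √(14.65358 + 3.66340) = 4.280 km
Sorted: J (1.876 km) < H (2.288 km) < K (3.396 km) < M (4.280 km) < L (4.503 km) < …

J, H, K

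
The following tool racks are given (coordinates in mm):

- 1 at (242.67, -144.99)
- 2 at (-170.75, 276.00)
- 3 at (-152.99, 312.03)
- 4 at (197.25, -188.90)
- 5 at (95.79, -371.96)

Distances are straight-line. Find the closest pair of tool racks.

Pairwise distances:
1–2: √((-413.42)² + (420.99)²) = √(170916.0964 + 177232.5801) = 590.04 mm
1–3: √((-395.66)² + (457.02)²) = √(156546.8356 + 208867.2804) = 604.49 mm
1–4: √((-45.42)² + (-43.91)²) = √(2062.9764 + 1928.0881) = 63.17 mm
1–5: √((-146.88)² + (-226.97)²) = √(21573.7344 + 51515.3809) = 270.35 mm
2–3: √((17.76)² + (36.03)²) = √(315.4176 + 1298.1609) = 40.17 mm
2–4: √((368.00)² + (-464.90)²) = √(135424.0000 + 216132.0100) = 592.92 mm
2–5: √((266.54)² + (-647.96)²) = √(71043.5716 + 419852.1616) = 700.64 mm
3–4: √((350.24)² + (-500.93)²) = √(122668.0576 + 250930.8649) = 611.23 mm
3–5: √((248.78)² + (-683.99)²) = √(61891.4884 + 467842.3201) = 727.83 mm
4–5: √((-101.46)² + (-183.06)²) = √(10294.1316 + 33510.9636) = 209.30 mm
Closest pair: 2–3 at 40.17 mm.

2 and 3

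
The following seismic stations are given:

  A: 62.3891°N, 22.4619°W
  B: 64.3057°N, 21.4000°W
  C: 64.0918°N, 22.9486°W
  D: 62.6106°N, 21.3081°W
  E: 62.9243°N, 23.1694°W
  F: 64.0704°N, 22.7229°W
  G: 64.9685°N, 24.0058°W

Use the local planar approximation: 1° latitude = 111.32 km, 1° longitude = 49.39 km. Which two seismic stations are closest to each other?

C and F

Pairwise distances:
C–F: 11.3990 km
A–D: 62.0920 km
A–E: 69.0698 km
B–F: 70.3929 km
B–C: 80.1061 km
D–E: 98.3389 km
C–G: 110.6845 km
F–G: 118.3643 km
E–F: 129.4757 km
C–E: 130.4228 km
B–G: 148.3500 km
B–E: 176.8746 km
D–F: 176.8916 km
C–D: 183.7191 km
A–F: 187.6057 km
B–D: 188.7531 km
A–C: 191.0627 km
A–B: 219.7077 km
E–G: 231.2795 km
D–G: 294.3624 km
A–G: 297.0913 km
Closest pair: C–F at 11.3990 km.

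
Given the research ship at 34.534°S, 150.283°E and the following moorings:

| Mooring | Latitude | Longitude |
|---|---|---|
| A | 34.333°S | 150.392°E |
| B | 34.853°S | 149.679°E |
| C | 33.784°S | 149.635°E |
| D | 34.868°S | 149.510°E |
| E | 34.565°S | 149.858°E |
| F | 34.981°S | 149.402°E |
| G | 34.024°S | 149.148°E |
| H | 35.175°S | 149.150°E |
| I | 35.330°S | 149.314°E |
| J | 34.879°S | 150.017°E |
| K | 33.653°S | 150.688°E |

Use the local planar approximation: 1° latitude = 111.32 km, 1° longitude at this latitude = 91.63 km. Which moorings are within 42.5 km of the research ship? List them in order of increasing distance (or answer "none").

A, E

Distances from 34.534°S, 150.283°E:
A: √((0.201·111.32)² + (0.109·91.63)²) = √(500.65495 + 99.75355) = 24.503 km
B: √((-0.319·111.32)² + (-0.604·91.63)²) = √(1261.03680 + 3063.01589) = 65.758 km
C: √((0.750·111.32)² + (-0.648·91.63)²) = √(6970.58010 + 3525.53788) = 102.451 km
D: √((-0.334·111.32)² + (-0.773·91.63)²) = √(1382.41784 + 5016.88748) = 79.996 km
E: √((-0.031·111.32)² + (-0.425·91.63)²) = √(11.90885 + 1516.53778) = 39.095 km
F: √((-0.447·111.32)² + (-0.881·91.63)²) = √(2476.06158 + 6516.69192) = 94.830 km
G: √((0.510·111.32)² + (-1.135·91.63)²) = √(3223.19624 + 10816.01040) = 118.487 km
H: √((-0.641·111.32)² + (-1.133·91.63)²) = √(5091.69586 + 10777.92589) = 125.975 km
I: √((-0.796·111.32)² + (-0.969·91.63)²) = √(7851.85970 + 7883.56998) = 125.441 km
J: √((-0.345·111.32)² + (-0.266·91.63)²) = √(1474.97475 + 594.07140) = 45.487 km
K: √((0.881·111.32)² + (0.405·91.63)²) = √(9618.29764 + 1377.16323) = 104.859 km
Threshold 42.5 km: A (24.503 km), E (39.095 km) are within range.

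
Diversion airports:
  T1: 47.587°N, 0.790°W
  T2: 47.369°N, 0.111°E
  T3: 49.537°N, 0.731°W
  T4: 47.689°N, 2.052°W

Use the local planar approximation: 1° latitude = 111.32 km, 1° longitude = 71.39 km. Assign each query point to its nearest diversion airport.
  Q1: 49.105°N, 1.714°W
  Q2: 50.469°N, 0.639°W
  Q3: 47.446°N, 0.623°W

Q1→T3; Q2→T3; Q3→T1

Q1 at 49.105°N, 1.714°W:
  T1: 181.402 km
  T2: 233.068 km
  T3: 85.073 km
  T4: 159.465 km
  → nearest: T3 (85.073 km)
Q2 at 50.469°N, 0.639°W:
  T1: 321.005 km
  T2: 349.221 km
  T3: 103.958 km
  T4: 325.495 km
  → nearest: T3 (103.958 km)
Q3 at 47.446°N, 0.623°W:
  T1: 19.711 km
  T2: 53.097 km
  T3: 232.898 km
  T4: 105.542 km
  → nearest: T1 (19.711 km)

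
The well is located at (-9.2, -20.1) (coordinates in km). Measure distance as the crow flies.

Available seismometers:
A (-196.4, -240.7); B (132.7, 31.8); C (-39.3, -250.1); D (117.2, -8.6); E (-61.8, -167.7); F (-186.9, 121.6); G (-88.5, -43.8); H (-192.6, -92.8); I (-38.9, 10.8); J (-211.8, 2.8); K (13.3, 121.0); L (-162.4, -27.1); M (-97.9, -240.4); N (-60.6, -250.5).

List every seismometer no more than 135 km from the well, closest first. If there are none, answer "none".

I, G, D

Distances from (-9.2, -20.1):
A: 289.3 km
B: 151.1 km
C: 232.0 km
D: 126.9 km
E: 156.7 km
F: 227.3 km
G: 82.8 km
H: 197.3 km
I: 42.9 km
J: 203.9 km
K: 142.9 km
L: 153.4 km
M: 237.5 km
N: 236.1 km
Threshold 135 km: I (42.9 km), G (82.8 km), D (126.9 km) are within range.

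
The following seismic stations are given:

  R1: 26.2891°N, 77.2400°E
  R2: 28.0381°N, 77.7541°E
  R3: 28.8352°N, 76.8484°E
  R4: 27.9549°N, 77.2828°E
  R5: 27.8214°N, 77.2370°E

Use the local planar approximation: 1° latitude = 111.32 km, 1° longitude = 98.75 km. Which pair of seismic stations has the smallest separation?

Pairwise distances:
R1–R2: 201.2086 km
R1–R3: 286.0577 km
R1–R4: 185.4850 km
R1–R5: 170.5759 km
R2–R3: 125.9869 km
R2–R4: 47.4535 km
R2–R5: 56.4749 km
R3–R4: 106.9728 km
R3–R5: 119.2020 km
R4–R5: 15.5342 km
Closest pair: R4–R5 at 15.5342 km.

R4 and R5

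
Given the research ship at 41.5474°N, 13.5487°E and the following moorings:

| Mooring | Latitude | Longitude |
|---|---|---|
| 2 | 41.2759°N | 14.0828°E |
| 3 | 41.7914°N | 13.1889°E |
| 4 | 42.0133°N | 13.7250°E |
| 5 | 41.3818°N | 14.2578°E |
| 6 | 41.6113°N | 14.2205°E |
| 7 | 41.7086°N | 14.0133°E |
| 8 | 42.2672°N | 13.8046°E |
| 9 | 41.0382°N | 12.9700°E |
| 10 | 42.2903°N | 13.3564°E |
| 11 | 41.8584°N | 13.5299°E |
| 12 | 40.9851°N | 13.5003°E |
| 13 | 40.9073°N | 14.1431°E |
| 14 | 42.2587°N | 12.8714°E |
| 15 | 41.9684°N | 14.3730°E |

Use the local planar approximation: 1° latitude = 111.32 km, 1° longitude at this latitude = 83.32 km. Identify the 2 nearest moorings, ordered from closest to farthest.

Distances from 41.5474°N, 13.5487°E:
2: √((-0.2715·111.32)² + (0.5341·83.32)²) = √(913.452699 + 1980.357869) = 53.7941 km
3: √((0.2440·111.32)² + (-0.3598·83.32)²) = √(737.778590 + 898.712621) = 40.4536 km
4: √((0.4659·111.32)² + (0.1763·83.32)²) = √(2689.873251 + 215.776005) = 53.9041 km
5: √((-0.1656·111.32)² + (0.7091·83.32)²) = √(339.834182 + 3490.707775) = 61.8914 km
6: √((0.0639·111.32)² + (0.6718·83.32)²) = √(50.599720 + 3133.130769) = 56.4246 km
7: √((0.1612·111.32)² + (0.4646·83.32)²) = √(322.015273 + 1498.500642) = 42.6675 km
8: √((0.7198·111.32)² + (0.2559·83.32)²) = √(6420.518179 + 454.610115) = 82.9164 km
9: √((-0.5092·111.32)² + (-0.5787·83.32)²) = √(3213.092181 + 2324.906476) = 74.4177 km
10: √((0.7429·111.32)² + (-0.1923·83.32)²) = √(6839.228471 + 256.718455) = 84.2374 km
11: √((0.3110·111.32)² + (-0.0188·83.32)²) = √(1198.580405 + 2.453659) = 34.6559 km
12: √((-0.5623·111.32)² + (-0.0484·83.32)²) = √(3918.163570 + 16.262573) = 62.7250 km
13: √((-0.6401·111.32)² + (0.5944·83.32)²) = √(5077.407845 + 2452.766038) = 86.7766 km
14: √((0.7113·111.32)² + (-0.6773·83.32)²) = √(6269.775821 + 3184.642406) = 97.2338 km
15: √((0.4210·111.32)² + (0.8243·83.32)²) = √(2196.395711 + 4717.035256) = 83.1470 km
Sorted: 11 (34.6559 km) < 3 (40.4536 km) < 7 (42.6675 km) < 2 (53.7941 km) < …

11, 3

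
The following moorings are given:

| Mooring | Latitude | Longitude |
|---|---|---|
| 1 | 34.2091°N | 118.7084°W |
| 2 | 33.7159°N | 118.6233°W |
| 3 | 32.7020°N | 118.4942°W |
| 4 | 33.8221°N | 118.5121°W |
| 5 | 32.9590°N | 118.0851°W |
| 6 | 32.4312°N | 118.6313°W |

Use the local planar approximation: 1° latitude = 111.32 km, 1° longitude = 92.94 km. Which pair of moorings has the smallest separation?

Pairwise distances:
1–2: √((-0.4932·111.32)² + (0.0851·92.94)²) = √(3014.342044 + 62.555350) = 55.4698 km
1–3: √((-1.5071·111.32)² + (0.2142·92.94)²) = √(28146.897721 + 396.318430) = 168.9474 km
1–4: √((-0.3870·111.32)² + (0.1963·92.94)²) = √(1855.958775 + 332.847988) = 46.7847 km
1–5: √((-1.2501·111.32)² + (0.6233·92.94)²) = √(19365.820660 + 3355.827202) = 150.7370 km
1–6: √((-1.7779·111.32)² + (0.0771·92.94)²) = √(39170.674973 + 51.346884) = 198.0455 km
2–3: √((-1.0139·111.32)² + (0.1291·92.94)²) = √(12739.038245 + 143.965298) = 113.5033 km
2–4: √((0.1062·111.32)² + (0.1112·92.94)²) = √(139.764035 + 106.810737) = 15.7027 km
2–5: √((-0.7569·111.32)² + (0.5382·92.94)²) = √(7099.428764 + 2502.031212) = 97.9870 km
2–6: √((-1.2847·111.32)² + (-0.0080·92.94)²) = √(20452.662108 + 0.552822) = 143.0147 km
3–4: √((1.1201·111.32)² + (-0.0179·92.94)²) = √(15547.479390 + 2.767651) = 124.7006 km
3–5: √((0.2570·111.32)² + (0.4091·92.94)²) = √(818.488613 + 1445.653777) = 47.5830 km
3–6: √((-0.2708·111.32)² + (-0.1371·92.94)²) = √(908.748517 + 162.360450) = 32.7278 km
4–5: √((-0.8631·111.32)² + (0.4270·92.94)²) = √(9231.422511 + 1574.929386) = 103.9536 km
4–6: √((-1.3909·111.32)² + (-0.1192·92.94)²) = √(23973.873509 + 122.732010) = 155.2308 km
5–6: √((-0.5278·111.32)² + (-0.5462·92.94)²) = √(3452.114302 + 2576.966233) = 77.6472 km
Closest pair: 2–4 at 15.7027 km.

2 and 4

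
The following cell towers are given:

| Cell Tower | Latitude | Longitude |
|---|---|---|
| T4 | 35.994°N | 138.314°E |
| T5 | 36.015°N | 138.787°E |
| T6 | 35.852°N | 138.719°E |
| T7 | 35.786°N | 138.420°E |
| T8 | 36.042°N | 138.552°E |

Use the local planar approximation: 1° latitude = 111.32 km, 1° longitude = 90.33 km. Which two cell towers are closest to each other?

T5 and T6

Pairwise distances:
T5–T6: 19.157 km
T5–T8: 21.439 km
T4–T8: 22.153 km
T4–T7: 25.056 km
T6–T8: 25.979 km
T6–T7: 27.990 km
T7–T8: 30.892 km
T4–T6: 39.853 km
T5–T7: 41.819 km
T4–T5: 42.790 km
Closest pair: T5–T6 at 19.157 km.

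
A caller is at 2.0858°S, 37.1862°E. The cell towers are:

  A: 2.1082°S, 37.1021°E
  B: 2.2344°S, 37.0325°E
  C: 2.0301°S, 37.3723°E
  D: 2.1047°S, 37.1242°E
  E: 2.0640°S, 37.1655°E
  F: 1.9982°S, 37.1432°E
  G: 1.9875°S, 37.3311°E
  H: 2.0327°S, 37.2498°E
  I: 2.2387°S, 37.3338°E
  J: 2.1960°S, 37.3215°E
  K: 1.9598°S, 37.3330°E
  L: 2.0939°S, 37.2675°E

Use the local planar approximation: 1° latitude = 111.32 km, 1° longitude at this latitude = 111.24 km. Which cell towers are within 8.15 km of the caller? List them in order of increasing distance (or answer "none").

E, D

Distances from 2.0858°S, 37.1862°E:
A: √((-0.0224·111.32)² + (-0.0841·111.24)²) = √(6.217881 + 87.521339) = 9.6819 km
B: √((-0.1486·111.32)² + (-0.1537·111.24)²) = √(273.642793 + 292.327515) = 23.7901 km
C: √((0.0557·111.32)² + (0.1861·111.24)²) = √(38.446498 + 428.563033) = 21.6104 km
D: √((-0.0189·111.32)² + (-0.0620·111.24)²) = √(4.426597 + 47.566954) = 7.2107 km
E: √((0.0218·111.32)² + (-0.0207·111.24)²) = √(5.889242 + 5.302280) = 3.3454 km
F: √((0.0876·111.32)² + (-0.0430·111.24)²) = √(95.094327 + 22.880150) = 10.8616 km
G: √((0.0983·111.32)² + (0.1449·111.24)²) = √(119.743909 + 259.811716) = 19.4822 km
H: √((0.0531·111.32)² + (0.0636·111.24)²) = √(34.941009 + 50.053701) = 9.2193 km
I: √((-0.1529·111.32)² + (0.1476·111.24)²) = √(289.708586 + 269.584349) = 23.6494 km
J: √((-0.1102·111.32)² + (0.1353·111.24)²) = √(150.490673 + 226.525738) = 19.4169 km
K: √((0.1260·111.32)² + (0.1468·111.24)²) = √(196.737653 + 266.669945) = 21.5269 km
L: √((-0.0081·111.32)² + (0.0813·111.24)²) = √(0.813048 + 81.790535) = 9.0887 km
Threshold 8.15 km: E (3.3454 km), D (7.2107 km) are within range.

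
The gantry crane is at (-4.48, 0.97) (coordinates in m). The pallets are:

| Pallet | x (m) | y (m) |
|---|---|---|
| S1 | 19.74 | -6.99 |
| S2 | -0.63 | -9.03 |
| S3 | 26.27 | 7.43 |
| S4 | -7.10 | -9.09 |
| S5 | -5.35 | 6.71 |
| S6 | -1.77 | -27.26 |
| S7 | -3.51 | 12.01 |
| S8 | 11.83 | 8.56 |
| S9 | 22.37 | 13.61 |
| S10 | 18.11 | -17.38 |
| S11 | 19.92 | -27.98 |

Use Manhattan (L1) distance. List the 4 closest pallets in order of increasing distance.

S5, S7, S4, S2

Distances from (-4.48, 0.97):
S1: |24.22| + |-7.96| = 24.22 + 7.96 = 32.18 m
S2: |3.85| + |-10.00| = 3.85 + 10.00 = 13.85 m
S3: |30.75| + |6.46| = 30.75 + 6.46 = 37.21 m
S4: |-2.62| + |-10.06| = 2.62 + 10.06 = 12.68 m
S5: |-0.87| + |5.74| = 0.87 + 5.74 = 6.61 m
S6: |2.71| + |-28.23| = 2.71 + 28.23 = 30.94 m
S7: |0.97| + |11.04| = 0.97 + 11.04 = 12.01 m
S8: |16.31| + |7.59| = 16.31 + 7.59 = 23.90 m
S9: |26.85| + |12.64| = 26.85 + 12.64 = 39.49 m
S10: |22.59| + |-18.35| = 22.59 + 18.35 = 40.94 m
S11: |24.40| + |-28.95| = 24.40 + 28.95 = 53.35 m
Sorted: S5 (6.61 m) < S7 (12.01 m) < S4 (12.68 m) < S2 (13.85 m) < S8 (23.90 m) < S6 (30.94 m) < …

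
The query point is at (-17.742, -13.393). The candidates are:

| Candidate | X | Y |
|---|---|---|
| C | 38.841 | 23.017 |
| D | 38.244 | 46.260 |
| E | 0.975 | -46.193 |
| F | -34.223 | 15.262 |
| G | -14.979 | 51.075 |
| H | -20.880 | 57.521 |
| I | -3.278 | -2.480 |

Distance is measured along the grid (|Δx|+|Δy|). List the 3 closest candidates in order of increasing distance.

I, F, E

Distances from (-17.742, -13.393):
C: |56.583| + |36.410| = 56.583 + 36.410 = 92.993
D: |55.986| + |59.653| = 55.986 + 59.653 = 115.639
E: |18.717| + |-32.800| = 18.717 + 32.800 = 51.517
F: |-16.481| + |28.655| = 16.481 + 28.655 = 45.136
G: |2.763| + |64.468| = 2.763 + 64.468 = 67.231
H: |-3.138| + |70.914| = 3.138 + 70.914 = 74.052
I: |14.464| + |10.913| = 14.464 + 10.913 = 25.377
Sorted: I (25.377) < F (45.136) < E (51.517) < G (67.231) < H (74.052) < …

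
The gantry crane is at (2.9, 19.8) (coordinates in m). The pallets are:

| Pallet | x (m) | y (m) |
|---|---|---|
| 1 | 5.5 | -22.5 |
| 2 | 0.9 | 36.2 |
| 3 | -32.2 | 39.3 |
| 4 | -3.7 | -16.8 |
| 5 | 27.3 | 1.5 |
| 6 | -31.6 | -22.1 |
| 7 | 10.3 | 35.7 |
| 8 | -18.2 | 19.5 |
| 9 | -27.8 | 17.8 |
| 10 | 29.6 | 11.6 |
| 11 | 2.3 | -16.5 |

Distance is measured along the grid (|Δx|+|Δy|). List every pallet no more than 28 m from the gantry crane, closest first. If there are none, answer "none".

2, 8, 7

Distances from (2.9, 19.8):
1: |2.6| + |-42.3| = 2.6 + 42.3 = 44.9 m
2: |-2.0| + |16.4| = 2.0 + 16.4 = 18.4 m
3: |-35.1| + |19.5| = 35.1 + 19.5 = 54.6 m
4: |-6.6| + |-36.6| = 6.6 + 36.6 = 43.2 m
5: |24.4| + |-18.3| = 24.4 + 18.3 = 42.7 m
6: |-34.5| + |-41.9| = 34.5 + 41.9 = 76.4 m
7: |7.4| + |15.9| = 7.4 + 15.9 = 23.3 m
8: |-21.1| + |-0.3| = 21.1 + 0.3 = 21.4 m
9: |-30.7| + |-2.0| = 30.7 + 2.0 = 32.7 m
10: |26.7| + |-8.2| = 26.7 + 8.2 = 34.9 m
11: |-0.6| + |-36.3| = 0.6 + 36.3 = 36.9 m
Threshold 28 m: 2 (18.4 m), 8 (21.4 m), 7 (23.3 m) are within range.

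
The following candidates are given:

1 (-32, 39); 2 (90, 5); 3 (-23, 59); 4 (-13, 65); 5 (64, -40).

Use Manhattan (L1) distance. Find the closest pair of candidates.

3 and 4

Pairwise distances:
1–2: 156
1–3: 29
1–4: 45
1–5: 175
2–3: 167
2–4: 163
2–5: 71
3–4: 16
3–5: 186
4–5: 182
Closest pair: 3–4 at 16.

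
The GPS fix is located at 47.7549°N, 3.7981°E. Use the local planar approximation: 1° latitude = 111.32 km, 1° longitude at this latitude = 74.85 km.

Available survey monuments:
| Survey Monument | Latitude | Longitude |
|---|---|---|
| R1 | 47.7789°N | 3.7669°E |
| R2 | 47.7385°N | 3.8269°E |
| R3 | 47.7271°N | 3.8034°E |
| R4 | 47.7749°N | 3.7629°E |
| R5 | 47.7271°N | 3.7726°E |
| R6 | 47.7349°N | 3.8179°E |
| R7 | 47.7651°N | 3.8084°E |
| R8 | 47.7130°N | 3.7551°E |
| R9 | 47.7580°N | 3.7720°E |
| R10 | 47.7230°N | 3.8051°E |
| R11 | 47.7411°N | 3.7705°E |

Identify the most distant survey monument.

Distances from 47.7549°N, 3.7981°E:
R1: 3.5485 km
R2: 2.8249 km
R3: 3.1200 km
R4: 3.4494 km
R5: 3.6360 km
R6: 2.6746 km
R7: 1.3725 km
R8: 5.6670 km
R9: 1.9838 km
R10: 3.5896 km
R11: 2.5744 km
Maximum: R8 at 5.6670 km.

R8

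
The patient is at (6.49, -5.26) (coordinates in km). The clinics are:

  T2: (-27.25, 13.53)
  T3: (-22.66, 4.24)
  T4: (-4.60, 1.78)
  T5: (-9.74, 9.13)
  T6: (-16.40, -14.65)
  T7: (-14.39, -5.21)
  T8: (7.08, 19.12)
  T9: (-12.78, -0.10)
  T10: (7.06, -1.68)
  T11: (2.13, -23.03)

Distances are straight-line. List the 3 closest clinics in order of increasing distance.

Distances from (6.49, -5.26):
T2: √((-33.74)² + (18.79)²) = √(1138.3876 + 353.0641) = 38.62 km
T3: √((-29.15)² + (9.50)²) = √(849.7225 + 90.2500) = 30.66 km
T4: √((-11.09)² + (7.04)²) = √(122.9881 + 49.5616) = 13.14 km
T5: √((-16.23)² + (14.39)²) = √(263.4129 + 207.0721) = 21.69 km
T6: √((-22.89)² + (-9.39)²) = √(523.9521 + 88.1721) = 24.74 km
T7: √((-20.88)² + (0.05)²) = √(435.9744 + 0.0025) = 20.88 km
T8: √((0.59)² + (24.38)²) = √(0.3481 + 594.3844) = 24.39 km
T9: √((-19.27)² + (5.16)²) = √(371.3329 + 26.6256) = 19.95 km
T10: √((0.57)² + (3.58)²) = √(0.3249 + 12.8164) = 3.63 km
T11: √((-4.36)² + (-17.77)²) = √(19.0096 + 315.7729) = 18.30 km
Sorted: T10 (3.63 km) < T4 (13.14 km) < T11 (18.30 km) < T9 (19.95 km) < T7 (20.88 km) < …

T10, T4, T11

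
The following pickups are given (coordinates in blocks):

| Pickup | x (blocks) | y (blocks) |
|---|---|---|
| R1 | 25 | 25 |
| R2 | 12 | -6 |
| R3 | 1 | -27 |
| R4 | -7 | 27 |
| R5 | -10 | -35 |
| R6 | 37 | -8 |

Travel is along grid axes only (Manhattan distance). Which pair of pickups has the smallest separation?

R3 and R5

Pairwise distances:
R3–R5: 19 blocks
R2–R6: 27 blocks
R2–R3: 32 blocks
R1–R4: 34 blocks
R1–R2: 44 blocks
R1–R6: 45 blocks
R2–R5: 51 blocks
R2–R4: 52 blocks
R3–R6: 55 blocks
R3–R4: 62 blocks
R4–R5: 65 blocks
R5–R6: 74 blocks
R1–R3: 76 blocks
R4–R6: 79 blocks
R1–R5: 95 blocks
Closest pair: R3–R5 at 19 blocks.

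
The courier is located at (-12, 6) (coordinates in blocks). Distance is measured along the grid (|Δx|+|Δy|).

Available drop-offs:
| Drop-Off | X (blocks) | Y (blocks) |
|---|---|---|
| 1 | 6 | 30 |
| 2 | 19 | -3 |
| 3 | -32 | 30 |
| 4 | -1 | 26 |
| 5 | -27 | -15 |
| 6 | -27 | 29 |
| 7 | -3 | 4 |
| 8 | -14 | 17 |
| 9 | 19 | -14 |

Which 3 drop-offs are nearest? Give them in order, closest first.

Distances from (-12, 6):
1: 42 blocks
2: 40 blocks
3: 44 blocks
4: 31 blocks
5: 36 blocks
6: 38 blocks
7: 11 blocks
8: 13 blocks
9: 51 blocks
Sorted: 7 (11 blocks) < 8 (13 blocks) < 4 (31 blocks) < 5 (36 blocks) < 6 (38 blocks) < …

7, 8, 4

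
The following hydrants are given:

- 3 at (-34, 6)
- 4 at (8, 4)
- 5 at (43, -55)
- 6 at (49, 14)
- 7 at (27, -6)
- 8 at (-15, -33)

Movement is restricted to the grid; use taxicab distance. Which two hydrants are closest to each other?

4 and 7

Pairwise distances:
3–4: |42| + |-2| = 42 + 2 = 44
3–5: |77| + |-61| = 77 + 61 = 138
3–6: |83| + |8| = 83 + 8 = 91
3–7: |61| + |-12| = 61 + 12 = 73
3–8: |19| + |-39| = 19 + 39 = 58
4–5: |35| + |-59| = 35 + 59 = 94
4–6: |41| + |10| = 41 + 10 = 51
4–7: |19| + |-10| = 19 + 10 = 29
4–8: |-23| + |-37| = 23 + 37 = 60
5–6: |6| + |69| = 6 + 69 = 75
5–7: |-16| + |49| = 16 + 49 = 65
5–8: |-58| + |22| = 58 + 22 = 80
6–7: |-22| + |-20| = 22 + 20 = 42
6–8: |-64| + |-47| = 64 + 47 = 111
7–8: |-42| + |-27| = 42 + 27 = 69
Closest pair: 4–7 at 29.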